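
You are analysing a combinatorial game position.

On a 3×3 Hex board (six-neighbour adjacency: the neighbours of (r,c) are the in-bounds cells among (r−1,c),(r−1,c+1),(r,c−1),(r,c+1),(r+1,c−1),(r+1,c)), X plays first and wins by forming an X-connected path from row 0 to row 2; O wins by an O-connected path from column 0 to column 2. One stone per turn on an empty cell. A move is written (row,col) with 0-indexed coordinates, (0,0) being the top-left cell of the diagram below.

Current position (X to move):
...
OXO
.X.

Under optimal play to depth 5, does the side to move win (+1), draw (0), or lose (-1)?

[.../OXO/.X.] X move#1: (0,0):+1/X../OXO/.X.*, (0,1):+1/.X./OXO/.X., (0,2):+1/..X/OXO/.X., (2,0):+1/.../OXO/XX., (2,2):+1/.../OXO/.XX
[X../OXO/.X.] O move#2: (0,1):-1/XO./OXO/.X.*, (0,2):-1/X.O/OXO/.X., (2,0):-1/X../OXO/OX., (2,2):-1/X../OXO/.XO
[XO./OXO/.X.] X move#3: (0,2):+1/XOX/OXO/.X.*, (2,0):-1/XO./OXO/XX., (2,2):-1/XO./OXO/.XX
[XOX/OXO/.X.] end (terminal -1, O#4); searched .../OXO/.X. to 5

value(.../OXO/.X., X) = +1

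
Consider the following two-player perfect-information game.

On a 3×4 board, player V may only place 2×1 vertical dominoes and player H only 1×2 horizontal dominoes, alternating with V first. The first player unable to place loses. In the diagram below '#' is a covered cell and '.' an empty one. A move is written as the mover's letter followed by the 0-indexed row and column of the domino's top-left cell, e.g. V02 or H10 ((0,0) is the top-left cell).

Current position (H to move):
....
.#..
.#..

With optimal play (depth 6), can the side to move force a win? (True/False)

p1 H@[..../.#../.#..]: H00[##../.#../.#..]-1 H01[.##./.#../.#..]-1 H02[..##/.#../.#..]-1 H12[..../.###/.#..]+1* H22[..../.#../.###]-1
p2 V@[..../.###/.#..]: V00[#.../####/.#..]-1* V10[..../####/##..]-1
p3 H@[#.../####/.#..]: H01[###./####/.#..]+1* H02[#.##/####/.#..]+1 H22[#.../####/.###]+1
p4 V@[###./####/.#..] terminal -1; root [..../.#../.#..] d6

H winning at [..../.#../.#..]: True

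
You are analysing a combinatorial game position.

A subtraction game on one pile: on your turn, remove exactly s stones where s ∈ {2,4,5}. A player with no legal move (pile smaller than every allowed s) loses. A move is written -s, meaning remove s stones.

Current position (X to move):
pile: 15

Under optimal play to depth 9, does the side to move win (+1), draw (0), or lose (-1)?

ply 1, X at 15 | -2=-1→13*; -4=-1→11; -5=-1→10
ply 2, O at 13 | -2=-1→11; -4=-1→9; -5=+1→8*
ply 3, X at 8 | -2=-1→6*; -4=-1→4; -5=-1→3
ply 4, O at 6 | -2=-1→4; -4=-1→2; -5=+1→1*
ply 5: 1 is terminal -1 (X); from 15 depth 9

value(15, X) = -1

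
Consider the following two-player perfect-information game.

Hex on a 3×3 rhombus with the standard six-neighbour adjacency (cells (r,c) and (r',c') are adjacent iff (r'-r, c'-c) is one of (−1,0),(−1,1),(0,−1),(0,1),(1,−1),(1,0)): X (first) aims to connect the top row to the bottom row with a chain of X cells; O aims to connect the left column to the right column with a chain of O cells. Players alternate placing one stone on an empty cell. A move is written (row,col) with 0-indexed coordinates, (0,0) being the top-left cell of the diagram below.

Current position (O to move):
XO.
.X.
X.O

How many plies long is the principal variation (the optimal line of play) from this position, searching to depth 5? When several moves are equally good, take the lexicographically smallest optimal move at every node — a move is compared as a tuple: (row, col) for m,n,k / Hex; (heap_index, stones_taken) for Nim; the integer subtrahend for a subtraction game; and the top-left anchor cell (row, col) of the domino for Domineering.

PV length from [XO./.X./X.O]: 2 plies

p1 O@[XO./.X./X.O]: (0,2)[XOO/.X./X.O]-1* (1,0)[XO./OX./X.O]-1 (1,2)[XO./.XO/X.O]-1 (2,1)[XO./.X./XOO]-1
p2 X@[XOO/.X./X.O]: (1,0)[XOO/XX./X.O]+1* (1,2)[XOO/.XX/X.O]-1 (2,1)[XOO/.X./XXO]-1
p3 O@[XOO/XX./X.O] terminal -1; root [XO./.X./X.O] d5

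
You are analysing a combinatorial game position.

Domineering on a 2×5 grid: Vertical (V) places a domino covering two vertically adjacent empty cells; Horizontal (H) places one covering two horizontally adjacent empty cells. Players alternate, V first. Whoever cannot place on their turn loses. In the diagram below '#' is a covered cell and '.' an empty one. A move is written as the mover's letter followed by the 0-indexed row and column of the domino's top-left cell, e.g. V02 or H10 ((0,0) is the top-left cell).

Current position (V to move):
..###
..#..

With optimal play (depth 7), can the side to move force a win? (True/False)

p1 V@[..###/..#..]: V00[#.###/#.#..]+1* V01[.####/.##..]+1
p2 H@[#.###/#.#..]: H13[#.###/#.###]-1*
p3 V@[#.###/#.###]: V01[#####/#####]+1*
p4 H@[#####/#####] terminal -1; root [..###/..#..] d7

V winning at [..###/..#..]: True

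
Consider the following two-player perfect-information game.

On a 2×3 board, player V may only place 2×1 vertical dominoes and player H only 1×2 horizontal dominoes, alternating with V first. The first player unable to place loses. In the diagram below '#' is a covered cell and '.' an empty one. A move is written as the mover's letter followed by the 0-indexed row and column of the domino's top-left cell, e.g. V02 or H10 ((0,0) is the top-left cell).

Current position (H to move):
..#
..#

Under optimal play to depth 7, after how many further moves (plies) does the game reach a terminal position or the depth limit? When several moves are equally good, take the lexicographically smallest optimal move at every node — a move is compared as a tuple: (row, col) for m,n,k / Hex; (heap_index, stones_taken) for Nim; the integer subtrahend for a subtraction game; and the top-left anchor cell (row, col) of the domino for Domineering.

ply 1, H at ..#/..# | H00=+1→###/..#*; H10=+1→..#/###
ply 2: ###/..# is terminal -1 (V); from ..#/..# depth 7

PV length from [..#/..#]: 1 ply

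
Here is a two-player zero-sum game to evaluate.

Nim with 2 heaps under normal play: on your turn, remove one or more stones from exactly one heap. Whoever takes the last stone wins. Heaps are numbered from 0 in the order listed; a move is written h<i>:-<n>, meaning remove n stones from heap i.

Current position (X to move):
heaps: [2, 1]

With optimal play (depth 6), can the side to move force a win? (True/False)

X winning at [(2,1)]: True

p1 X@[(2,1)]: h0:-1[(1,1)]+1* h0:-2[(0,1)]-1 h1:-1[(2,0)]-1
p2 O@[(1,1)]: h0:-1[(0,1)]-1* h1:-1[(1,0)]-1
p3 X@[(0,1)]: h1:-1[(0,0)]+1*
p4 O@[(0,0)] terminal -1; root [(2,1)] d6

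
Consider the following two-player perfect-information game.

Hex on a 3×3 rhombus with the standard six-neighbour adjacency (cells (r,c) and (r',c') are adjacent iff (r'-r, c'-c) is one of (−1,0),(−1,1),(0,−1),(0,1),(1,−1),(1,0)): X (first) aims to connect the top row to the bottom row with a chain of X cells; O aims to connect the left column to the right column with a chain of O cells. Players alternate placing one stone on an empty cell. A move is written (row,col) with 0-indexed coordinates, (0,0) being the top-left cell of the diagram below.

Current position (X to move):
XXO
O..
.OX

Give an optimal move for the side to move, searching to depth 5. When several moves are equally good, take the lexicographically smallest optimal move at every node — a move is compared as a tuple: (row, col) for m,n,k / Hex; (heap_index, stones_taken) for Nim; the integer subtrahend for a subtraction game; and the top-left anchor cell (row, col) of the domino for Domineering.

X's best at [XXO/O../.OX]: (1,1)

ply 1, X at XXO/O../.OX | (1,1)=+1→XXO/OX./.OX*; (1,2)=-1→XXO/O.X/.OX; (2,0)=-1→XXO/O../XOX
ply 2, O at XXO/OX./.OX | (1,2)=-1→XXO/OXO/.OX*; (2,0)=-1→XXO/OX./OOX
ply 3, X at XXO/OXO/.OX | (2,0)=+1→XXO/OXO/XOX*
ply 4: XXO/OXO/XOX is terminal -1 (O); from XXO/O../.OX depth 5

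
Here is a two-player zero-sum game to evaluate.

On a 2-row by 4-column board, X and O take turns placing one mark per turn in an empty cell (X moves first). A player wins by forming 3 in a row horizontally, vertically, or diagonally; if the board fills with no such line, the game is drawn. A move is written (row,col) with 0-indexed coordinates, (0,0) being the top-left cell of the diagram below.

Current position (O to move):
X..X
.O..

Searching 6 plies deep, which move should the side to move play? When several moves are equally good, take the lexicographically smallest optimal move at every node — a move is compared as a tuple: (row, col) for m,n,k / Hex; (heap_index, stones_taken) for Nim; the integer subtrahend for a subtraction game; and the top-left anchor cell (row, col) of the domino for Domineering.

ply 1, O at X..X/.O.. | (0,1)=+0→XO.X/.O..; (0,2)=+0→X.OX/.O..; (1,0)=+0→X..X/OO..; (1,2)=+1→X..X/.OO.*; (1,3)=+0→X..X/.O.O
ply 2, X at X..X/.OO. | (0,1)=-1→XX.X/.OO.*; (0,2)=-1→X.XX/.OO.; (1,0)=-1→X..X/XOO.; (1,3)=-1→X..X/.OOX
ply 3, O at XX.X/.OO. | (0,2)=+1→XXOX/.OO.*; (1,0)=+1→XX.X/OOO.; (1,3)=+1→XX.X/.OOO
ply 4, X at XXOX/.OO. | (1,0)=-1→XXOX/XOO.*; (1,3)=-1→XXOX/.OOX
ply 5, O at XXOX/XOO. | (1,3)=+1→XXOX/XOOO*
ply 6: XXOX/XOOO is terminal -1 (X); from X..X/.O.. depth 6

O's best at [X..X/.O..]: (1,2)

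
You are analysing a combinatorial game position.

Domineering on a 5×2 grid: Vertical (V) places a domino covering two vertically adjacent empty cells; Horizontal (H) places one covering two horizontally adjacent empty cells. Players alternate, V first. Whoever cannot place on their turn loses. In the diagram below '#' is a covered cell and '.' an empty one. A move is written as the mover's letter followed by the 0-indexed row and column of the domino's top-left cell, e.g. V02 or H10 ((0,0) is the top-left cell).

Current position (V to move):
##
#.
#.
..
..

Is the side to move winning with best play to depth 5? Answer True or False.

V winning at [##/#./#./../..]: True

p1 V@[##/#./#./../..]: V11[##/##/##/../..]-1 V21[##/#./##/.#/..]-1 V30[##/#./#./#./#.]+1* V31[##/#./#./.#/.#]+1
p2 H@[##/#./#./#./#.] terminal -1; root [##/#./#./../..] d5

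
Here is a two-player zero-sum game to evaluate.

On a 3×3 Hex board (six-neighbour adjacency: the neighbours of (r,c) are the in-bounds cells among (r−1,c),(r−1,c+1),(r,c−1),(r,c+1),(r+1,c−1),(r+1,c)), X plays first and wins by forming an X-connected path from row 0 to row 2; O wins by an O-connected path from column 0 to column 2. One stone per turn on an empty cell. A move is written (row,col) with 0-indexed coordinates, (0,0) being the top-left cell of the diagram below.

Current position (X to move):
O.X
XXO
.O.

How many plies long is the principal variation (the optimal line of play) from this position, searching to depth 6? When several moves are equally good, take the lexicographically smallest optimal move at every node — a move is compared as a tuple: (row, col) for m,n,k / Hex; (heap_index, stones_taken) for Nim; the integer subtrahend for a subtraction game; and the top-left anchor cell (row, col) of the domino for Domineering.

PV length from [O.X/XXO/.O.]: 1 ply

p1 X@[O.X/XXO/.O.]: (0,1)[OXX/XXO/.O.]-1 (2,0)[O.X/XXO/XO.]+1* (2,2)[O.X/XXO/.OX]-1
p2 O@[O.X/XXO/XO.] terminal -1; root [O.X/XXO/.O.] d6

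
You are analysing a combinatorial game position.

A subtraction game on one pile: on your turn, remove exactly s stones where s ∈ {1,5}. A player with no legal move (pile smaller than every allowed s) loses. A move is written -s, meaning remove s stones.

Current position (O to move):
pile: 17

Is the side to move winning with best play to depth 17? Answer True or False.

ply 1, O at 17 | -1=+1→16*; -5=+1→12
ply 2, X at 16 | -1=-1→15*; -5=-1→11
ply 3, O at 15 | -1=+1→14*; -5=+1→10
ply 4, X at 14 | -1=-1→13*; -5=-1→9
ply 5, O at 13 | -1=+1→12*; -5=+1→8
ply 6, X at 12 | -1=-1→11*; -5=-1→7
ply 7, O at 11 | -1=+1→10*; -5=+1→6
ply 8, X at 10 | -1=-1→9*; -5=-1→5
ply 9, O at 9 | -1=+1→8*; -5=+1→4
ply 10, X at 8 | -1=-1→7*; -5=-1→3
ply 11, O at 7 | -1=+1→6*; -5=+1→2
ply 12, X at 6 | -1=-1→5*; -5=-1→1
ply 13, O at 5 | -1=+1→4*; -5=+1→0
ply 14, X at 4 | -1=-1→3*
ply 15, O at 3 | -1=+1→2*
ply 16, X at 2 | -1=-1→1*
ply 17, O at 1 | -1=+1→0*
ply 18: 0 is terminal -1 (X); from 17 depth 17

O winning at [17]: True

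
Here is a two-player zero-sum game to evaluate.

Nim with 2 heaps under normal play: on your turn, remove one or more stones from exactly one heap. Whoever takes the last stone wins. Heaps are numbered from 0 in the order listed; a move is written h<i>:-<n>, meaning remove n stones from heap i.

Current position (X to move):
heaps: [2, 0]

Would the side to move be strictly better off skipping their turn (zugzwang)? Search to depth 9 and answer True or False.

zugzwang((2,0), X) = False

ply 1, X at (2,0) | h0:-1=-1→(1,0); h0:-2=+1→(0,0)*
ply 2: (0,0) is terminal -1 (O); from (2,0) depth 9
suppose X passes — search the same position with O to move:
pass> ply 1, O at (2,0) | h0:-1=-1→(1,0); h0:-2=+1→(0,0)*
pass> ply 2: (0,0) is terminal -1 (X); from (2,0) depth 9
for X: play +1, pass -1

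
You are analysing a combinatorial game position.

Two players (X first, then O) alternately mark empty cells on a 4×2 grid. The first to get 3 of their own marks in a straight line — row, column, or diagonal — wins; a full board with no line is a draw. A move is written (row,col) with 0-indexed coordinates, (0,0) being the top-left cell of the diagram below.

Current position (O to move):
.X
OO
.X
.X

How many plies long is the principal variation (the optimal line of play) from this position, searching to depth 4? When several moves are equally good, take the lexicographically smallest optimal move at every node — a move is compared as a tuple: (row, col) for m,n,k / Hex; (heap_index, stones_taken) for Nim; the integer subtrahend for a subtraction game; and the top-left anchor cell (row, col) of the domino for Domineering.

ply 1, O at .X/OO/.X/.X | (0,0)=+0→OX/OO/.X/.X; (2,0)=+1→.X/OO/OX/.X*; (3,0)=+0→.X/OO/.X/OX
ply 2, X at .X/OO/OX/.X | (0,0)=-1→XX/OO/OX/.X*; (3,0)=-1→.X/OO/OX/XX
ply 3, O at XX/OO/OX/.X | (3,0)=+1→XX/OO/OX/OX*
ply 4: XX/OO/OX/OX is terminal -1 (X); from .X/OO/.X/.X depth 4

PV length from [.X/OO/.X/.X]: 3 plies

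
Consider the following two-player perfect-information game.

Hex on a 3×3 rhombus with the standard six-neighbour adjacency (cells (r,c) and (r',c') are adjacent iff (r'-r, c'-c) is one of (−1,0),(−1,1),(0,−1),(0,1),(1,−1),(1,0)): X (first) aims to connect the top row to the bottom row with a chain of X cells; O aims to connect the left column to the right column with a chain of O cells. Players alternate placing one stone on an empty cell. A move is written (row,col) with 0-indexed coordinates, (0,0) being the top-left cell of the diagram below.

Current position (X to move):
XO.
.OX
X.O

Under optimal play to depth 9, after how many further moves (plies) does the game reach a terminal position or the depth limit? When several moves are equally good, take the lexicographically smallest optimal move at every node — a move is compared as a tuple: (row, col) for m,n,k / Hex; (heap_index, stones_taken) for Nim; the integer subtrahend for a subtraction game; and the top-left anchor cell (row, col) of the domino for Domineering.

PV length from [XO./.OX/X.O]: 3 plies

p1 X@[XO./.OX/X.O]: (0,2)[XOX/.OX/X.O]+1* (1,0)[XO./XOX/X.O]+1 (2,1)[XO./.OX/XXO]+1
p2 O@[XOX/.OX/X.O]: (1,0)[XOX/OOX/X.O]-1* (2,1)[XOX/.OX/XOO]-1
p3 X@[XOX/OOX/X.O]: (2,1)[XOX/OOX/XXO]+1*
p4 O@[XOX/OOX/XXO] terminal -1; root [XO./.OX/X.O] d9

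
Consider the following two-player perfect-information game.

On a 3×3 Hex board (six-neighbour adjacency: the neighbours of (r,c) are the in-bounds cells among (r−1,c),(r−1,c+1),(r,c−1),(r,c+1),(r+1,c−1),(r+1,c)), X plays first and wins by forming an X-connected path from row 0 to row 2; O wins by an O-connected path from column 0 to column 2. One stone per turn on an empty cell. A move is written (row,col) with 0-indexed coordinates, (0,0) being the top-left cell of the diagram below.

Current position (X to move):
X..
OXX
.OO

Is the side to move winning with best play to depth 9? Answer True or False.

X winning at [X../OXX/.OO]: True

ply 1, X at X../OXX/.OO | (0,1)=-1→XX./OXX/.OO; (0,2)=-1→X.X/OXX/.OO; (2,0)=+1→X../OXX/XOO*
ply 2, O at X../OXX/XOO | (0,1)=-1→XO./OXX/XOO*; (0,2)=-1→X.O/OXX/XOO
ply 3, X at XO./OXX/XOO | (0,2)=+1→XOX/OXX/XOO*
ply 4: XOX/OXX/XOO is terminal -1 (O); from X../OXX/.OO depth 9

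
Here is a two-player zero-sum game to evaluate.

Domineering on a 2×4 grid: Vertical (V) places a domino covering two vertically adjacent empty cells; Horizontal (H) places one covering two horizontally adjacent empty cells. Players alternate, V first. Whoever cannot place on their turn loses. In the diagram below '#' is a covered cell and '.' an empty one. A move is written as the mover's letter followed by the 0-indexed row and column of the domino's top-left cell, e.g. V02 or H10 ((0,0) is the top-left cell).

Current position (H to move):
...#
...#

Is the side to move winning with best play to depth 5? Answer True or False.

H winning at [...#/...#]: True

[...#/...#] H move#1: H00:+1/##.#/...#*, H01:+1/.###/...#, H10:+1/...#/##.#, H11:+1/...#/.###
[##.#/...#] V move#2: V02:-1/####/..##*
[####/..##] H move#3: H10:+1/####/####*
[####/####] end (terminal -1, V#4); searched ...#/...# to 5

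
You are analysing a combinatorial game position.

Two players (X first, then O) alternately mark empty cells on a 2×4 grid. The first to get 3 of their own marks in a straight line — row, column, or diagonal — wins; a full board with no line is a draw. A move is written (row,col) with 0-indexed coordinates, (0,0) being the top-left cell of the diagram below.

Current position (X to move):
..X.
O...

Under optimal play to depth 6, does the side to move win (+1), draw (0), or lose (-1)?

value(..X./O..., X) = +1

ply 1, X at ..X./O... | (0,0)=+0→X.X./O...; (0,1)=+1→.XX./O...*; (0,3)=+0→..XX/O...; (1,1)=+0→..X./OX..; (1,2)=+0→..X./O.X.; (1,3)=+0→..X./O..X
ply 2, O at .XX./O... | (0,0)=-1→OXX./O...*; (0,3)=-1→.XXO/O...; (1,1)=-1→.XX./OO..; (1,2)=-1→.XX./O.O.; (1,3)=-1→.XX./O..O
ply 3, X at OXX./O... | (0,3)=+1→OXXX/O...*; (1,1)=+0→OXX./OX..; (1,2)=+0→OXX./O.X.; (1,3)=+0→OXX./O..X
ply 4: OXXX/O... is terminal -1 (O); from ..X./O... depth 6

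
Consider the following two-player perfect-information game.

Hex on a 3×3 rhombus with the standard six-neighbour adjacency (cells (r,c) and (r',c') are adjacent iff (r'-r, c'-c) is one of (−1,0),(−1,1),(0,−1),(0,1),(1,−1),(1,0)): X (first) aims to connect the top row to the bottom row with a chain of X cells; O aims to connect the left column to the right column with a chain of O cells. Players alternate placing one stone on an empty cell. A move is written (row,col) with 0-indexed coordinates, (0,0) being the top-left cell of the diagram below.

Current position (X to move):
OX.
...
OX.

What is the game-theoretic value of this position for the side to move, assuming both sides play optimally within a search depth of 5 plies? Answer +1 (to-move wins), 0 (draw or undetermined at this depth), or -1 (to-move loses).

[OX./.../OX.] X move#1: (0,2):+1/OXX/.../OX.*, (1,0):-1/OX./X../OX., (1,1):+1/OX./.X./OX., (1,2):+1/OX./..X/OX., (2,2):-1/OX./.../OXX
[OXX/.../OX.] O move#2: (1,0):-1/OXX/O../OX.*, (1,1):-1/OXX/.O./OX., (1,2):-1/OXX/..O/OX., (2,2):-1/OXX/.../OXO
[OXX/O../OX.] X move#3: (1,1):+1/OXX/OX./OX.*, (1,2):+1/OXX/O.X/OX., (2,2):+1/OXX/O../OXX
[OXX/OX./OX.] end (terminal -1, O#4); searched OX./.../OX. to 5

value(OX./.../OX., X) = +1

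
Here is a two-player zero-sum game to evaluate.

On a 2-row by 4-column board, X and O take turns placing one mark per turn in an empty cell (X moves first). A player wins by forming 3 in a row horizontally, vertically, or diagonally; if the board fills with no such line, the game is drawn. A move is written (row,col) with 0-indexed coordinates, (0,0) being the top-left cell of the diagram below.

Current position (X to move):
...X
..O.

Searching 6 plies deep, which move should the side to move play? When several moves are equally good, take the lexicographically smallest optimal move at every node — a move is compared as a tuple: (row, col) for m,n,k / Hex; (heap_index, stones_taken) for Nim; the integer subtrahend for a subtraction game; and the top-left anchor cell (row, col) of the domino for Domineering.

X's best at [...X/..O.]: (0,1)

[...X/..O.] X move#1: (0,0):-1/X..X/..O., (0,1):+0/.X.X/..O.*, (0,2):+0/..XX/..O., (1,0):+0/...X/X.O., (1,1):+0/...X/.XO., (1,3):+0/...X/..OX
[.X.X/..O.] O move#2: (0,0):-1/OX.X/..O., (0,2):+0/.XOX/..O.*, (1,0):-1/.X.X/O.O., (1,1):-1/.X.X/.OO., (1,3):-1/.X.X/..OO
[.XOX/..O.] X move#3: (0,0):-1/XXOX/..O., (1,0):+0/.XOX/X.O.*, (1,1):+0/.XOX/.XO., (1,3):+0/.XOX/..OX
[.XOX/X.O.] O move#4: (0,0):+0/OXOX/X.O.*, (1,1):+0/.XOX/XOO., (1,3):+0/.XOX/X.OO
[OXOX/X.O.] X move#5: (1,1):+0/OXOX/XXO.*, (1,3):+0/OXOX/X.OX
[OXOX/XXO.] O move#6: (1,3):+0/OXOX/XXOO*
[OXOX/XXOO] end (terminal +0, X#7); searched ...X/..O. to 6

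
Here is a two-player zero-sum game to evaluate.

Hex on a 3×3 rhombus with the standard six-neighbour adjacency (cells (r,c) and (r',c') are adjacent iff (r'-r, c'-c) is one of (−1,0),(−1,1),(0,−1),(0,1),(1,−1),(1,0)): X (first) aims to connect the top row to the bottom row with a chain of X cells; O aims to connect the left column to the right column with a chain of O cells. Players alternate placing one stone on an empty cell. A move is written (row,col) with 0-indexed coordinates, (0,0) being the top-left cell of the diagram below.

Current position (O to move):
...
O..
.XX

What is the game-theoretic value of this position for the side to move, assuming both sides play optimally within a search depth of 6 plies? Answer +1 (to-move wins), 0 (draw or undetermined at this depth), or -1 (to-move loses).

p1 O@[.../O../.XX]: (0,0)[O../O../.XX]-1 (0,1)[.O./O../.XX]-1 (0,2)[..O/O../.XX]+1* (1,1)[.../OO./.XX]+1 (1,2)[.../O.O/.XX]-1 (2,0)[.../O../OXX]-1
p2 X@[..O/O../.XX]: (0,0)[X.O/O../.XX]-1* (0,1)[.XO/O../.XX]-1 (1,1)[..O/OX./.XX]-1 (1,2)[..O/O.X/.XX]-1 (2,0)[..O/O../XXX]-1
p3 O@[X.O/O../.XX]: (0,1)[XOO/O../.XX]+1* (1,1)[X.O/OO./.XX]+1 (1,2)[X.O/O.O/.XX]+1 (2,0)[X.O/O../OXX]+1
p4 X@[XOO/O../.XX] terminal -1; root [.../O../.XX] d6

value(.../O../.XX, O) = +1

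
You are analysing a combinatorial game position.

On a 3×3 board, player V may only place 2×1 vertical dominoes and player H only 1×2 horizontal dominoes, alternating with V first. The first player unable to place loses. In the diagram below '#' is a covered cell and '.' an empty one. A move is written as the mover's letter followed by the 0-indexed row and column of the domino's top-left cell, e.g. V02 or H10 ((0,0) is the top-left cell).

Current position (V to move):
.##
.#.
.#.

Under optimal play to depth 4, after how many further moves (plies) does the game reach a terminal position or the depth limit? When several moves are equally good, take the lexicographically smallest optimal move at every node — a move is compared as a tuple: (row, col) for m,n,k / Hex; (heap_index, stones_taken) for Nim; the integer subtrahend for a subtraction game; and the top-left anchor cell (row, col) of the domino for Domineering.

PV length from [.##/.#./.#.]: 1 ply

[.##/.#./.#.] V move#1: V00:+1/###/##./.#.*, V10:+1/.##/##./##., V12:+1/.##/.##/.##
[###/##./.#.] end (terminal -1, H#2); searched .##/.#./.#. to 4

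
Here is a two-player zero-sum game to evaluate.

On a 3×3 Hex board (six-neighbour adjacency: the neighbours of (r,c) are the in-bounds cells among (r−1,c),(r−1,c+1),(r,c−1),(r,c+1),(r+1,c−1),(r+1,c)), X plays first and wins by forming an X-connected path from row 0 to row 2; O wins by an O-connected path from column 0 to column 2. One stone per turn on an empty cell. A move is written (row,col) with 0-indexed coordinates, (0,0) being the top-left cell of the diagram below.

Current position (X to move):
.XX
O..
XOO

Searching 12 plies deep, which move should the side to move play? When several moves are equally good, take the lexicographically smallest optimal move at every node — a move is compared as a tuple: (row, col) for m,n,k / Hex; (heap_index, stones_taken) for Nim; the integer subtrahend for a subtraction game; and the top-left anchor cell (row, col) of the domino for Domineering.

[.XX/O../XOO] X move#1: (0,0):-1/XXX/O../XOO, (1,1):+1/.XX/OX./XOO*, (1,2):-1/.XX/O.X/XOO
[.XX/OX./XOO] end (terminal -1, O#2); searched .XX/O../XOO to 12

X's best at [.XX/O../XOO]: (1,1)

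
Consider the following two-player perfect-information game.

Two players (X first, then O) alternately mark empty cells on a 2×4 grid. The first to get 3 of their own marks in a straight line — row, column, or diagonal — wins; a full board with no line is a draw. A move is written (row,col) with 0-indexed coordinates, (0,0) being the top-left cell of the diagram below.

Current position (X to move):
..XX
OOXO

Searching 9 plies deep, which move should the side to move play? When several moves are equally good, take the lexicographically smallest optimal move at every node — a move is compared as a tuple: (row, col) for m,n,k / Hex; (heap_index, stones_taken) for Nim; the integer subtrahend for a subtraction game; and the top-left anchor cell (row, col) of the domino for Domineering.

[..XX/OOXO] X move#1: (0,0):+0/X.XX/OOXO, (0,1):+1/.XXX/OOXO*
[.XXX/OOXO] end (terminal -1, O#2); searched ..XX/OOXO to 9

X's best at [..XX/OOXO]: (0,1)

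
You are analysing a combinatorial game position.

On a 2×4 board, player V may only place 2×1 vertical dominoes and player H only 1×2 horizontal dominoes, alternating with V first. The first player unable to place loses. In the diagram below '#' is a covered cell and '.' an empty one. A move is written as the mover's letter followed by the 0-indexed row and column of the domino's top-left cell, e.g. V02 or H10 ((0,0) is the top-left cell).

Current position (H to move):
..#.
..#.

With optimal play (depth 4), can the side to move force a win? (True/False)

p1 H@[..#./..#.]: H00[###./..#.]+1* H10[..#./###.]+1
p2 V@[###./..#.]: V03[####/..##]-1*
p3 H@[####/..##]: H10[####/####]+1*
p4 V@[####/####] terminal -1; root [..#./..#.] d4

H winning at [..#./..#.]: True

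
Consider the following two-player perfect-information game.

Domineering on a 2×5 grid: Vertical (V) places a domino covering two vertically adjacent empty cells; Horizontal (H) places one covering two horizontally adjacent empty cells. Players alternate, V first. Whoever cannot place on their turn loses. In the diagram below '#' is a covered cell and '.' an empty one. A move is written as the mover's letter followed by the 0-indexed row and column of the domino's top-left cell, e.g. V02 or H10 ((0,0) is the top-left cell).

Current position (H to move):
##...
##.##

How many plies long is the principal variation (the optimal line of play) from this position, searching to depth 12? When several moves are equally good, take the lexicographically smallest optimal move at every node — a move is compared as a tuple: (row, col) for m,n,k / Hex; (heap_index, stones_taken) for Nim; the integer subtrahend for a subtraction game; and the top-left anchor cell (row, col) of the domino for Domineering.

ply 1, H at ##.../##.## | H02=+1→####./##.##*; H03=-1→##.##/##.##
ply 2: ####./##.## is terminal -1 (V); from ##.../##.## depth 12

PV length from [##.../##.##]: 1 ply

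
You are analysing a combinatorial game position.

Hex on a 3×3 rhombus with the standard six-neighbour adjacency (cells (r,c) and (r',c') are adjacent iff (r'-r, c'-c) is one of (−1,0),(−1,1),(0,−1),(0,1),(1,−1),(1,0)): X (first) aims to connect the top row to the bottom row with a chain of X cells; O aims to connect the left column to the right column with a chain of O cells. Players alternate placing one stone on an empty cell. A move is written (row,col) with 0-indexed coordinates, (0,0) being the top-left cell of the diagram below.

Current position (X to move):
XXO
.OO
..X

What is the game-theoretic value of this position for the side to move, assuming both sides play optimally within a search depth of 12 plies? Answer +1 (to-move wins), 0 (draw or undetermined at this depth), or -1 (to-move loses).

ply 1, X at XXO/.OO/..X | (1,0)=-1→XXO/XOO/..X*; (2,0)=-1→XXO/.OO/X.X; (2,1)=-1→XXO/.OO/.XX
ply 2, O at XXO/XOO/..X | (2,0)=+1→XXO/XOO/O.X*; (2,1)=-1→XXO/XOO/.OX
ply 3: XXO/XOO/O.X is terminal -1 (X); from XXO/.OO/..X depth 12

value(XXO/.OO/..X, X) = -1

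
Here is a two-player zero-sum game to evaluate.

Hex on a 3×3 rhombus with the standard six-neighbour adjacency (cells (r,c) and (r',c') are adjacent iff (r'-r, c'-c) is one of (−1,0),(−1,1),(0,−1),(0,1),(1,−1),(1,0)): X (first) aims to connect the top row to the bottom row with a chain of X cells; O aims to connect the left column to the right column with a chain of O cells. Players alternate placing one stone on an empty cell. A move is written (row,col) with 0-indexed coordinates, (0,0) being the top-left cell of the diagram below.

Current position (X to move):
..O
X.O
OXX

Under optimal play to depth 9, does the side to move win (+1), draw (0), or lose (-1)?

value(..O/X.O/OXX, X) = +1

[..O/X.O/OXX] X move#1: (0,0):-1/X.O/X.O/OXX, (0,1):-1/.XO/X.O/OXX, (1,1):+1/..O/XXO/OXX*
[..O/XXO/OXX] O move#2: (0,0):-1/O.O/XXO/OXX*, (0,1):-1/.OO/XXO/OXX
[O.O/XXO/OXX] X move#3: (0,1):+1/OXO/XXO/OXX*
[OXO/XXO/OXX] end (terminal -1, O#4); searched ..O/X.O/OXX to 9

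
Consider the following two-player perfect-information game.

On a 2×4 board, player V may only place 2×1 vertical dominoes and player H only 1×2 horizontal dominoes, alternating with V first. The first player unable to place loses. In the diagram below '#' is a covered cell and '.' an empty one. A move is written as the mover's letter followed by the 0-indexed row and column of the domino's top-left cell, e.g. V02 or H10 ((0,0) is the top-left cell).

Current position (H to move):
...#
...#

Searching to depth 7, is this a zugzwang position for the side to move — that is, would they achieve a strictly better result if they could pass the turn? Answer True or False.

zugzwang(...#/...#, H) = False

[...#/...#] H move#1: H00:+1/##.#/...#*, H01:+1/.###/...#, H10:+1/...#/##.#, H11:+1/...#/.###
[##.#/...#] V move#2: V02:-1/####/..##*
[####/..##] H move#3: H10:+1/####/####*
[####/####] end (terminal -1, V#4); searched ...#/...# to 7
if H skipped the turn, V would face:
~ [...#/...#] V move#1: V00:-1/#..#/#..#, V01:+1/.#.#/.#.#*, V02:-1/..##/..##
~ [.#.#/.#.#] end (terminal -1, H#2); searched ...#/...# to 7
compare (H): move=+1 vs pass=-1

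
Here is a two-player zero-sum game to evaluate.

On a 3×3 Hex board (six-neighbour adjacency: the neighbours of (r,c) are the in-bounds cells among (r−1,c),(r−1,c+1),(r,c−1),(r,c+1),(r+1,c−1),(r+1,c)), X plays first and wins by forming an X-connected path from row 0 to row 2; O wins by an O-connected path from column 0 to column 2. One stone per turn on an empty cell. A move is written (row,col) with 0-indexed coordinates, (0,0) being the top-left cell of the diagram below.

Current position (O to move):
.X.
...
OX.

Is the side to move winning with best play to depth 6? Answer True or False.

p1 O@[.X./.../OX.]: (0,0)[OX./.../OX.]-1 (0,2)[.XO/.../OX.]-1 (1,0)[.X./O../OX.]-1 (1,1)[.X./.O./OX.]+1* (1,2)[.X./..O/OX.]-1 (2,2)[.X./.../OXO]-1
p2 X@[.X./.O./OX.]: (0,0)[XX./.O./OX.]-1* (0,2)[.XX/.O./OX.]-1 (1,0)[.X./XO./OX.]-1 (1,2)[.X./.OX/OX.]-1 (2,2)[.X./.O./OXX]-1
p3 O@[XX./.O./OX.]: (0,2)[XXO/.O./OX.]+1* (1,0)[XX./OO./OX.]+1 (1,2)[XX./.OO/OX.]+1 (2,2)[XX./.O./OXO]+1
p4 X@[XXO/.O./OX.] terminal -1; root [.X./.../OX.] d6

O winning at [.X./.../OX.]: True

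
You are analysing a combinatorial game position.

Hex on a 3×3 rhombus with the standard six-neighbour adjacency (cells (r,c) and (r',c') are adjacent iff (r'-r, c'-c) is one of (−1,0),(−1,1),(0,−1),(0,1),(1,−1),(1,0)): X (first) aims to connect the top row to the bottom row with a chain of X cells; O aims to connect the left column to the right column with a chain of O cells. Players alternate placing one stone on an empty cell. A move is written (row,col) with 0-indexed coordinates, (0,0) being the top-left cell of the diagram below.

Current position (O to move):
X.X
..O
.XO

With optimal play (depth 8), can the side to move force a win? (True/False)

O winning at [X.X/..O/.XO]: True

p1 O@[X.X/..O/.XO]: (0,1)[XOX/..O/.XO]-1 (1,0)[X.X/O.O/.XO]-1 (1,1)[X.X/.OO/.XO]+1* (2,0)[X.X/..O/OXO]-1
p2 X@[X.X/.OO/.XO]: (0,1)[XXX/.OO/.XO]-1* (1,0)[X.X/XOO/.XO]-1 (2,0)[X.X/.OO/XXO]-1
p3 O@[XXX/.OO/.XO]: (1,0)[XXX/OOO/.XO]+1* (2,0)[XXX/.OO/OXO]+1
p4 X@[XXX/OOO/.XO] terminal -1; root [X.X/..O/.XO] d8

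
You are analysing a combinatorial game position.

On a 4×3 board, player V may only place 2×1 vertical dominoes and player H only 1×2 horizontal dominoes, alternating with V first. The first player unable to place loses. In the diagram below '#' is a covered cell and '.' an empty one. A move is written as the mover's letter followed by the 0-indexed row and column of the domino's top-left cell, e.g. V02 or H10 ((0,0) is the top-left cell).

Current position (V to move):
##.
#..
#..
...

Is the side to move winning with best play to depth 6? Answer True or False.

V winning at [##./#../#../...]: True

p1 V@[##./#../#../...]: V02[###/#.#/#../...]-1 V11[##./##./##./...]+1* V12[##./#.#/#.#/...]+1 V21[##./#../##./.#.]+1 V22[##./#../#.#/..#]+1
p2 H@[##./##./##./...]: H30[##./##./##./##.]-1* H31[##./##./##./.##]-1
p3 V@[##./##./##./##.]: V02[###/###/##./##.]+1* V12[##./###/###/##.]+1 V22[##./##./###/###]+1
p4 H@[###/###/##./##.] terminal -1; root [##./#../#../...] d6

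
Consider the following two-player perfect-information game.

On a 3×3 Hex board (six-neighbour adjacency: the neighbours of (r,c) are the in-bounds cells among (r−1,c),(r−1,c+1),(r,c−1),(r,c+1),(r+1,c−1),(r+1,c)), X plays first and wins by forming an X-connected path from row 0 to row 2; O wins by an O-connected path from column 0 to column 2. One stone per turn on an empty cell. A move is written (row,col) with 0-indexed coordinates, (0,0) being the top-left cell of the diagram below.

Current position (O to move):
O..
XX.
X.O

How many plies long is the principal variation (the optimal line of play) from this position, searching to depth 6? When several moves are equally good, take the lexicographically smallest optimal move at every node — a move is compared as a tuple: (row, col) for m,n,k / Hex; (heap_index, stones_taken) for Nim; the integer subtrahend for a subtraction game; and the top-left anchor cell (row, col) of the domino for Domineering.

PV length from [O../XX./X.O]: 2 plies

[O../XX./X.O] O move#1: (0,1):-1/OO./XX./X.O*, (0,2):-1/O.O/XX./X.O, (1,2):-1/O../XXO/X.O, (2,1):-1/O../XX./XOO
[OO./XX./X.O] X move#2: (0,2):+1/OOX/XX./X.O*, (1,2):-1/OO./XXX/X.O, (2,1):-1/OO./XX./XXO
[OOX/XX./X.O] end (terminal -1, O#3); searched O../XX./X.O to 6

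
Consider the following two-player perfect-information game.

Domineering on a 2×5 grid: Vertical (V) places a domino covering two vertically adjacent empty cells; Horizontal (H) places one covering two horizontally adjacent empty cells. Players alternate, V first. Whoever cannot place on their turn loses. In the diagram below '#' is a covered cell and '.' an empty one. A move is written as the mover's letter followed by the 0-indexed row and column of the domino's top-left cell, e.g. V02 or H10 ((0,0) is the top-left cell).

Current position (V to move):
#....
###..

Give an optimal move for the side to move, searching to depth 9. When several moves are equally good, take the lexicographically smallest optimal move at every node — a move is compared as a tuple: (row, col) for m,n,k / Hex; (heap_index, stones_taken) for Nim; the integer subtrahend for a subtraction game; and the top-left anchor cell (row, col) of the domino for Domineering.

[#..../###..] V move#1: V03:+1/#..#./####.*, V04:-1/#...#/###.#
[#..#./####.] H move#2: H01:-1/####./####.*
[####./####.] V move#3: V04:+1/#####/#####*
[#####/#####] end (terminal -1, H#4); searched #..../###.. to 9

V's best at [#..../###..]: V03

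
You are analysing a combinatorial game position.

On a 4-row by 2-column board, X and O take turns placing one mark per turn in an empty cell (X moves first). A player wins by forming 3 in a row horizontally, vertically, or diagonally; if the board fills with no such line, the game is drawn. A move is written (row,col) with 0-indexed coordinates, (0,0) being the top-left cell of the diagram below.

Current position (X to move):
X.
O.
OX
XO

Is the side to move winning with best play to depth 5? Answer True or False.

ply 1, X at X./O./OX/XO | (0,1)=+0→XX/O./OX/XO*; (1,1)=+0→X./OX/OX/XO
ply 2, O at XX/O./OX/XO | (1,1)=+0→XX/OO/OX/XO*
ply 3: XX/OO/OX/XO is terminal +0 (X); from X./O./OX/XO depth 5

X winning at [X./O./OX/XO]: False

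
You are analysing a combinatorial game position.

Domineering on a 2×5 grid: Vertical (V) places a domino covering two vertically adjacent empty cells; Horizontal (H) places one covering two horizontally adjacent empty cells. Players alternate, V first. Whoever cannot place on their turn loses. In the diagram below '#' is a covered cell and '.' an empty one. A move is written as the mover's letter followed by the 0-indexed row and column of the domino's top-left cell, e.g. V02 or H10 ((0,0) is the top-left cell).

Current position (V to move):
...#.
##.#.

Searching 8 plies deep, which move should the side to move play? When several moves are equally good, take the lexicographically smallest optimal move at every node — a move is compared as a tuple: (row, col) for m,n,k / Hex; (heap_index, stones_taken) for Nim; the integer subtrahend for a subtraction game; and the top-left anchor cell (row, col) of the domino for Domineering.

V's best at [...#./##.#.]: V02

[...#./##.#.] V move#1: V02:+1/..##./####.*, V04:-1/...##/##.##
[..##./####.] H move#2: H00:-1/####./####.*
[####./####.] V move#3: V04:+1/#####/#####*
[#####/#####] end (terminal -1, H#4); searched ...#./##.#. to 8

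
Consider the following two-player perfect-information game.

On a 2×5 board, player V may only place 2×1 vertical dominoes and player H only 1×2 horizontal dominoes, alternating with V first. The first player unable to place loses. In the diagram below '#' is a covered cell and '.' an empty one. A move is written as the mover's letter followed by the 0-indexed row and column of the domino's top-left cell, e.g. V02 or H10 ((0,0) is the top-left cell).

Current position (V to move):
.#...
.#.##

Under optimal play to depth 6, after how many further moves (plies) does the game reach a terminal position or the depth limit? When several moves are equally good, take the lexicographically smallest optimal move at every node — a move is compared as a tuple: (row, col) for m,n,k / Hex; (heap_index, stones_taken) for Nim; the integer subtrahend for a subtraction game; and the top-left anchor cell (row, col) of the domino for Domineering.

[.#.../.#.##] V move#1: V00:-1/##.../##.##, V02:+1/.##../.####*
[.##../.####] H move#2: H03:-1/.####/.####*
[.####/.####] V move#3: V00:+1/#####/#####*
[#####/#####] end (terminal -1, H#4); searched .#.../.#.## to 6

PV length from [.#.../.#.##]: 3 plies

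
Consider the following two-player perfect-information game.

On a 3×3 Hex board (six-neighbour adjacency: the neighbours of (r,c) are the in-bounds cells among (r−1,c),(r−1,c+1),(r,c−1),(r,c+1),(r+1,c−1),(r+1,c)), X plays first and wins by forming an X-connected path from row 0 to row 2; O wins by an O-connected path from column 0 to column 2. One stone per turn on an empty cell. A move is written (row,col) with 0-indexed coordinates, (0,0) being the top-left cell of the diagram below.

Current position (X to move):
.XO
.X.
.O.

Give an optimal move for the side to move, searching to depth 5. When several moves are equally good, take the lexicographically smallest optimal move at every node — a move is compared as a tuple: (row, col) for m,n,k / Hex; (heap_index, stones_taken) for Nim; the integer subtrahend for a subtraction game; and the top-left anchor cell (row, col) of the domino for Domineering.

ply 1, X at .XO/.X./.O. | (0,0)=-1→XXO/.X./.O.; (1,0)=-1→.XO/XX./.O.; (1,2)=+1→.XO/.XX/.O.*; (2,0)=+1→.XO/.X./XO.; (2,2)=+1→.XO/.X./.OX
ply 2, O at .XO/.XX/.O. | (0,0)=-1→OXO/.XX/.O.*; (1,0)=-1→.XO/OXX/.O.; (2,0)=-1→.XO/.XX/OO.; (2,2)=-1→.XO/.XX/.OO
ply 3, X at OXO/.XX/.O. | (1,0)=+1→OXO/XXX/.O.*; (2,0)=+1→OXO/.XX/XO.; (2,2)=+1→OXO/.XX/.OX
ply 4, O at OXO/XXX/.O. | (2,0)=-1→OXO/XXX/OO.*; (2,2)=-1→OXO/XXX/.OO
ply 5, X at OXO/XXX/OO. | (2,2)=+1→OXO/XXX/OOX*
ply 6: OXO/XXX/OOX is terminal -1 (O); from .XO/.X./.O. depth 5

X's best at [.XO/.X./.O.]: (1,2)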